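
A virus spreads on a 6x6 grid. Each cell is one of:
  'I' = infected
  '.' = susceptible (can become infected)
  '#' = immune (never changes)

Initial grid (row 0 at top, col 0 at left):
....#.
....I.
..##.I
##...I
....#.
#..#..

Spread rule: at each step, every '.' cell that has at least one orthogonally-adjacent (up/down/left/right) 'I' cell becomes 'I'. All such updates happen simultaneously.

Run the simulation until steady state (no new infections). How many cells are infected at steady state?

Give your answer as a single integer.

Step 0 (initial): 3 infected
Step 1: +5 new -> 8 infected
Step 2: +5 new -> 13 infected
Step 3: +5 new -> 18 infected
Step 4: +4 new -> 22 infected
Step 5: +4 new -> 26 infected
Step 6: +2 new -> 28 infected
Step 7: +0 new -> 28 infected

Answer: 28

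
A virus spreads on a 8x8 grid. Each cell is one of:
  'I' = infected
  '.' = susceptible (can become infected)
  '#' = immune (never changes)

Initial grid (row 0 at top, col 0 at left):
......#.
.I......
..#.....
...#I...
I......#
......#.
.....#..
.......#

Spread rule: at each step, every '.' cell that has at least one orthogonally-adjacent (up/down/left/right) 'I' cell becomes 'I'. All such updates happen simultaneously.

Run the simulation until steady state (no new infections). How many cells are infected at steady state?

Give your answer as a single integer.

Step 0 (initial): 3 infected
Step 1: +10 new -> 13 infected
Step 2: +15 new -> 28 infected
Step 3: +13 new -> 41 infected
Step 4: +7 new -> 48 infected
Step 5: +4 new -> 52 infected
Step 6: +2 new -> 54 infected
Step 7: +1 new -> 55 infected
Step 8: +1 new -> 56 infected
Step 9: +1 new -> 57 infected
Step 10: +0 new -> 57 infected

Answer: 57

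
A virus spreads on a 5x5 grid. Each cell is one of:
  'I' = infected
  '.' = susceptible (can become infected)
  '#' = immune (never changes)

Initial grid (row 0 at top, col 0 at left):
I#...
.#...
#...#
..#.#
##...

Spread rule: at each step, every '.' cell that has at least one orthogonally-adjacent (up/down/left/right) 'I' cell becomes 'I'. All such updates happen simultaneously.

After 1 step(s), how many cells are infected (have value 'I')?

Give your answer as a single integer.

Answer: 2

Derivation:
Step 0 (initial): 1 infected
Step 1: +1 new -> 2 infected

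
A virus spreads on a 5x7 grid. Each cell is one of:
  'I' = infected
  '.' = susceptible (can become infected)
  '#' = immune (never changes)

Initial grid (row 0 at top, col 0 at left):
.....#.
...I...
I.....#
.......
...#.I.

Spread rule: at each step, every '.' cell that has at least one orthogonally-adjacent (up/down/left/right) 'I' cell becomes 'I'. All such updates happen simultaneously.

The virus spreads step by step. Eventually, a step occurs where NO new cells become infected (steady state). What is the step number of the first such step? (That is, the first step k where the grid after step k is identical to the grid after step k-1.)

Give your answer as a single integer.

Answer: 5

Derivation:
Step 0 (initial): 3 infected
Step 1: +10 new -> 13 infected
Step 2: +13 new -> 26 infected
Step 3: +4 new -> 30 infected
Step 4: +2 new -> 32 infected
Step 5: +0 new -> 32 infected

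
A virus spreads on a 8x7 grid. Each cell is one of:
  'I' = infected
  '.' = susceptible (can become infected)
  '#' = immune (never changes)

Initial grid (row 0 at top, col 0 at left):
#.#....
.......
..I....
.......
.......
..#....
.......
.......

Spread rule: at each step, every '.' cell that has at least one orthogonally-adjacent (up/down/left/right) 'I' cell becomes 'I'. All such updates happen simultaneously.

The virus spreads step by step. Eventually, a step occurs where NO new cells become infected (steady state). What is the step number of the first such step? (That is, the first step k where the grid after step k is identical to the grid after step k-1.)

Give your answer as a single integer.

Answer: 10

Derivation:
Step 0 (initial): 1 infected
Step 1: +4 new -> 5 infected
Step 2: +7 new -> 12 infected
Step 3: +9 new -> 21 infected
Step 4: +8 new -> 29 infected
Step 5: +8 new -> 37 infected
Step 6: +8 new -> 45 infected
Step 7: +5 new -> 50 infected
Step 8: +2 new -> 52 infected
Step 9: +1 new -> 53 infected
Step 10: +0 new -> 53 infected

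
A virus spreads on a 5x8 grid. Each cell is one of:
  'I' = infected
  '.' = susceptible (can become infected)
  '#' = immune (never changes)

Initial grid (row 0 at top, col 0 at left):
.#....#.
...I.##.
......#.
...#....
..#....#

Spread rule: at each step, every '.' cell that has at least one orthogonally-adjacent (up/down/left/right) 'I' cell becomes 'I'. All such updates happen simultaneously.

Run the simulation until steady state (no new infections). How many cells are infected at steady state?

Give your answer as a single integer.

Step 0 (initial): 1 infected
Step 1: +4 new -> 5 infected
Step 2: +5 new -> 10 infected
Step 3: +6 new -> 16 infected
Step 4: +5 new -> 21 infected
Step 5: +5 new -> 26 infected
Step 6: +3 new -> 29 infected
Step 7: +1 new -> 30 infected
Step 8: +1 new -> 31 infected
Step 9: +1 new -> 32 infected
Step 10: +0 new -> 32 infected

Answer: 32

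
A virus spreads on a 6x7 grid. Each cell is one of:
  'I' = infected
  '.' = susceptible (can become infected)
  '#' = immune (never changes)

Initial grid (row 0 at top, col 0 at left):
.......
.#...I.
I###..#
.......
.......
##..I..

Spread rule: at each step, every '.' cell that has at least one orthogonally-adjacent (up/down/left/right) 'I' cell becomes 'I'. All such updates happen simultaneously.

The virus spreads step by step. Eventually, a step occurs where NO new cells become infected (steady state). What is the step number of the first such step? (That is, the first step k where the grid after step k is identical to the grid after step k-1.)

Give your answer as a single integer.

Answer: 5

Derivation:
Step 0 (initial): 3 infected
Step 1: +9 new -> 12 infected
Step 2: +13 new -> 25 infected
Step 3: +9 new -> 34 infected
Step 4: +1 new -> 35 infected
Step 5: +0 new -> 35 infected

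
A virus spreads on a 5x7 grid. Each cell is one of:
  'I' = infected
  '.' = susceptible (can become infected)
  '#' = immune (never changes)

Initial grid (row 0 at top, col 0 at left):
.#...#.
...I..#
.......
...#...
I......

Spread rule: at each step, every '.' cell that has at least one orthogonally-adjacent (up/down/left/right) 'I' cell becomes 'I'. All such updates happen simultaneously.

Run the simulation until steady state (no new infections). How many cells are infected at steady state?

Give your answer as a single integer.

Answer: 30

Derivation:
Step 0 (initial): 2 infected
Step 1: +6 new -> 8 infected
Step 2: +9 new -> 17 infected
Step 3: +6 new -> 23 infected
Step 4: +4 new -> 27 infected
Step 5: +2 new -> 29 infected
Step 6: +1 new -> 30 infected
Step 7: +0 new -> 30 infected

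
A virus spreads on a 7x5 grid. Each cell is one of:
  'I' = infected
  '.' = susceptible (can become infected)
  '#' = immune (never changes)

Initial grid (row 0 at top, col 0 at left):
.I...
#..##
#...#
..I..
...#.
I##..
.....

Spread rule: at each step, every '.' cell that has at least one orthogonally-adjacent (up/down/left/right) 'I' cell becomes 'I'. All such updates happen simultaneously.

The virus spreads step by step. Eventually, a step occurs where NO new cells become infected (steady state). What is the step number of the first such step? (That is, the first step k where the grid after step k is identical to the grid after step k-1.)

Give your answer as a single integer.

Step 0 (initial): 3 infected
Step 1: +9 new -> 12 infected
Step 2: +8 new -> 20 infected
Step 3: +3 new -> 23 infected
Step 4: +2 new -> 25 infected
Step 5: +2 new -> 27 infected
Step 6: +0 new -> 27 infected

Answer: 6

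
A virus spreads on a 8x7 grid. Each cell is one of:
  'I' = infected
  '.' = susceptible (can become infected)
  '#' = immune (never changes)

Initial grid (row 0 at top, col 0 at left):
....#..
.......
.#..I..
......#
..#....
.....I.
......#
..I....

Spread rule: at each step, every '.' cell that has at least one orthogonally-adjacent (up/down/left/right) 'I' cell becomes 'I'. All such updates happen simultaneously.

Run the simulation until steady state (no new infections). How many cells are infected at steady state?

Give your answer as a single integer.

Step 0 (initial): 3 infected
Step 1: +11 new -> 14 infected
Step 2: +16 new -> 30 infected
Step 3: +9 new -> 39 infected
Step 4: +6 new -> 45 infected
Step 5: +4 new -> 49 infected
Step 6: +2 new -> 51 infected
Step 7: +0 new -> 51 infected

Answer: 51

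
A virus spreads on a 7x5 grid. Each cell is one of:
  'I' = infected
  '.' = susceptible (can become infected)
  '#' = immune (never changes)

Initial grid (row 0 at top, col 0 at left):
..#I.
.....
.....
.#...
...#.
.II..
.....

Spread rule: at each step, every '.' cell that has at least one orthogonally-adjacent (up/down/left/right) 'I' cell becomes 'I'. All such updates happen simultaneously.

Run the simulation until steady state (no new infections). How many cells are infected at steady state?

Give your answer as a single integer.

Step 0 (initial): 3 infected
Step 1: +8 new -> 11 infected
Step 2: +8 new -> 19 infected
Step 3: +7 new -> 26 infected
Step 4: +5 new -> 31 infected
Step 5: +1 new -> 32 infected
Step 6: +0 new -> 32 infected

Answer: 32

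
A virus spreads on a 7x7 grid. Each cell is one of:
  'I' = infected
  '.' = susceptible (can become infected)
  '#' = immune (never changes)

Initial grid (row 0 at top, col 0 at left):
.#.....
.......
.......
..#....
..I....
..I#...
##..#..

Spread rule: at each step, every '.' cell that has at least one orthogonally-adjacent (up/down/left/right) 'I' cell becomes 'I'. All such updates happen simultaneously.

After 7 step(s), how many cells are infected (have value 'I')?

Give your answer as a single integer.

Answer: 42

Derivation:
Step 0 (initial): 2 infected
Step 1: +4 new -> 6 infected
Step 2: +6 new -> 12 infected
Step 3: +6 new -> 18 infected
Step 4: +8 new -> 26 infected
Step 5: +8 new -> 34 infected
Step 6: +6 new -> 40 infected
Step 7: +2 new -> 42 infected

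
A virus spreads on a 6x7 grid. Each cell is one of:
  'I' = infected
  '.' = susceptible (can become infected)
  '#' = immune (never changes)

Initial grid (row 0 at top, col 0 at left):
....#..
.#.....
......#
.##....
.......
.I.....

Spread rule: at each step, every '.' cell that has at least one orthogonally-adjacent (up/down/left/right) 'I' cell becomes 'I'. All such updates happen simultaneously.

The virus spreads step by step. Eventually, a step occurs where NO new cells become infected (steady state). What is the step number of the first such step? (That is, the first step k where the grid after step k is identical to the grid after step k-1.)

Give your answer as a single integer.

Answer: 11

Derivation:
Step 0 (initial): 1 infected
Step 1: +3 new -> 4 infected
Step 2: +3 new -> 7 infected
Step 3: +3 new -> 10 infected
Step 4: +4 new -> 14 infected
Step 5: +6 new -> 20 infected
Step 6: +6 new -> 26 infected
Step 7: +6 new -> 32 infected
Step 8: +2 new -> 34 infected
Step 9: +2 new -> 36 infected
Step 10: +1 new -> 37 infected
Step 11: +0 new -> 37 infected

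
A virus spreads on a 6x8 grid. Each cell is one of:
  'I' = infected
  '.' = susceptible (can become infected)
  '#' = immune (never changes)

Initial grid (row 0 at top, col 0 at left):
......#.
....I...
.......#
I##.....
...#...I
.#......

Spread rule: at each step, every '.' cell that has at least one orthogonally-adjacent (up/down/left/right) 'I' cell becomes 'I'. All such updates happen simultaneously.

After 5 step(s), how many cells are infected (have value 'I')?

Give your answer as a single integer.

Step 0 (initial): 3 infected
Step 1: +9 new -> 12 infected
Step 2: +14 new -> 26 infected
Step 3: +11 new -> 37 infected
Step 4: +4 new -> 41 infected
Step 5: +1 new -> 42 infected

Answer: 42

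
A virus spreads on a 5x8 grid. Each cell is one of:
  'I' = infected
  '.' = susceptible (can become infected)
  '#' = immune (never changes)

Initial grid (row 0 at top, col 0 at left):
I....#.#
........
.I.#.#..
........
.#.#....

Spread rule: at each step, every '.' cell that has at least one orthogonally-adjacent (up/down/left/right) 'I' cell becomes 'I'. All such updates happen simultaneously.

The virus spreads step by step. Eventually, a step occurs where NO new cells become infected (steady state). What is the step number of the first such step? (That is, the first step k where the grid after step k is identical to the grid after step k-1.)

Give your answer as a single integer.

Answer: 9

Derivation:
Step 0 (initial): 2 infected
Step 1: +6 new -> 8 infected
Step 2: +4 new -> 12 infected
Step 3: +5 new -> 17 infected
Step 4: +3 new -> 20 infected
Step 5: +4 new -> 24 infected
Step 6: +3 new -> 27 infected
Step 7: +5 new -> 32 infected
Step 8: +2 new -> 34 infected
Step 9: +0 new -> 34 infected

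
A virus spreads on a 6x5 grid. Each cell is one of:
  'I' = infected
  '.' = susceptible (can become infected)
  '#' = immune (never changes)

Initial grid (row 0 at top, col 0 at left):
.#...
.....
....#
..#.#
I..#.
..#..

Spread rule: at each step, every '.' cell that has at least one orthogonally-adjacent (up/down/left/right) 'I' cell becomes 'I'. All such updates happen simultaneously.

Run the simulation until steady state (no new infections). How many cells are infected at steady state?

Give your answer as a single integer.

Answer: 21

Derivation:
Step 0 (initial): 1 infected
Step 1: +3 new -> 4 infected
Step 2: +4 new -> 8 infected
Step 3: +2 new -> 10 infected
Step 4: +3 new -> 13 infected
Step 5: +2 new -> 15 infected
Step 6: +3 new -> 18 infected
Step 7: +2 new -> 20 infected
Step 8: +1 new -> 21 infected
Step 9: +0 new -> 21 infected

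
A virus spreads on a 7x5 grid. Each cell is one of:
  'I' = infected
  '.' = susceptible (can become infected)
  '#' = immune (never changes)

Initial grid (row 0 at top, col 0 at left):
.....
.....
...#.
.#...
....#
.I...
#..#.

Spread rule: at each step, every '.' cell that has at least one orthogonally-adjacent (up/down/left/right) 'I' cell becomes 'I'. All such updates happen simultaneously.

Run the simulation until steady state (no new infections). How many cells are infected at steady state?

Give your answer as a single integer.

Step 0 (initial): 1 infected
Step 1: +4 new -> 5 infected
Step 2: +4 new -> 9 infected
Step 3: +4 new -> 13 infected
Step 4: +4 new -> 17 infected
Step 5: +4 new -> 21 infected
Step 6: +5 new -> 26 infected
Step 7: +3 new -> 29 infected
Step 8: +1 new -> 30 infected
Step 9: +0 new -> 30 infected

Answer: 30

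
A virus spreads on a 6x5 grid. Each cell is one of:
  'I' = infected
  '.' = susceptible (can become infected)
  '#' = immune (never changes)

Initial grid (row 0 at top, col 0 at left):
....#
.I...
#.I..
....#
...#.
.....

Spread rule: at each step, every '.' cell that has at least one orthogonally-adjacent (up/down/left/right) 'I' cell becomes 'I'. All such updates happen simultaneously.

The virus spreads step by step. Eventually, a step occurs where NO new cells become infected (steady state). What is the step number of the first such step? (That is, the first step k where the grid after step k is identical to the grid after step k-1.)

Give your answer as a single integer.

Answer: 7

Derivation:
Step 0 (initial): 2 infected
Step 1: +6 new -> 8 infected
Step 2: +7 new -> 15 infected
Step 3: +5 new -> 20 infected
Step 4: +3 new -> 23 infected
Step 5: +2 new -> 25 infected
Step 6: +1 new -> 26 infected
Step 7: +0 new -> 26 infected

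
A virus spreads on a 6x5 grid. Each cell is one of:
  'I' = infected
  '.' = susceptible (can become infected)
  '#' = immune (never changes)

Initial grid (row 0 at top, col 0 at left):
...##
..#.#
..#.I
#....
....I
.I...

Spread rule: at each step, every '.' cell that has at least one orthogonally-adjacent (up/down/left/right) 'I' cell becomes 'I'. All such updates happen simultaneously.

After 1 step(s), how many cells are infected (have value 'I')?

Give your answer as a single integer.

Step 0 (initial): 3 infected
Step 1: +7 new -> 10 infected

Answer: 10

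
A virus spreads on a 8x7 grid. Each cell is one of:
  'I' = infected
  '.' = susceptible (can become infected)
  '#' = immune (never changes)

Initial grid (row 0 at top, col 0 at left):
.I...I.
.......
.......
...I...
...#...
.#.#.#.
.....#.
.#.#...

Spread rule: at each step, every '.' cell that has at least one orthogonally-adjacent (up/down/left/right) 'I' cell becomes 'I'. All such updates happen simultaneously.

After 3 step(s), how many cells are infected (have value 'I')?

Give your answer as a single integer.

Answer: 34

Derivation:
Step 0 (initial): 3 infected
Step 1: +9 new -> 12 infected
Step 2: +14 new -> 26 infected
Step 3: +8 new -> 34 infected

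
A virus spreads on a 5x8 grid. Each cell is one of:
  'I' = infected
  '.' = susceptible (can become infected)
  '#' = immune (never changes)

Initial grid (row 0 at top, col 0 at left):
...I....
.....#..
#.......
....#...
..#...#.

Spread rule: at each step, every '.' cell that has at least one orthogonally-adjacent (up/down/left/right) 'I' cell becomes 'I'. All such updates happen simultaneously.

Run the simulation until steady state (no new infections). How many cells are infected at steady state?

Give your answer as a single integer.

Answer: 35

Derivation:
Step 0 (initial): 1 infected
Step 1: +3 new -> 4 infected
Step 2: +5 new -> 9 infected
Step 3: +6 new -> 15 infected
Step 4: +7 new -> 22 infected
Step 5: +5 new -> 27 infected
Step 6: +5 new -> 32 infected
Step 7: +2 new -> 34 infected
Step 8: +1 new -> 35 infected
Step 9: +0 new -> 35 infected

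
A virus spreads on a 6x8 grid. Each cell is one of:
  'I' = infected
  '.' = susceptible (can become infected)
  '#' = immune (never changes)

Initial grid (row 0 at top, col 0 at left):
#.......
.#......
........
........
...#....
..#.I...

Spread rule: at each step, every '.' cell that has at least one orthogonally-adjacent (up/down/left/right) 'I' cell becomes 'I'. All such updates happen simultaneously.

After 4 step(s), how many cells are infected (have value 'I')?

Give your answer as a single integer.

Answer: 18

Derivation:
Step 0 (initial): 1 infected
Step 1: +3 new -> 4 infected
Step 2: +3 new -> 7 infected
Step 3: +5 new -> 12 infected
Step 4: +6 new -> 18 infected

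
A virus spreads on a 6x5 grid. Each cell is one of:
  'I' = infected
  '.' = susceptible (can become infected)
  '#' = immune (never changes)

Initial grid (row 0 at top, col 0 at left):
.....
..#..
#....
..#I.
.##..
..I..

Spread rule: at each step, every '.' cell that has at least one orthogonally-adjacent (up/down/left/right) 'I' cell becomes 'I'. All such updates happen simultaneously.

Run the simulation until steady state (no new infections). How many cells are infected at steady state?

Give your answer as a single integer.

Step 0 (initial): 2 infected
Step 1: +5 new -> 7 infected
Step 2: +6 new -> 13 infected
Step 3: +4 new -> 17 infected
Step 4: +5 new -> 22 infected
Step 5: +2 new -> 24 infected
Step 6: +1 new -> 25 infected
Step 7: +0 new -> 25 infected

Answer: 25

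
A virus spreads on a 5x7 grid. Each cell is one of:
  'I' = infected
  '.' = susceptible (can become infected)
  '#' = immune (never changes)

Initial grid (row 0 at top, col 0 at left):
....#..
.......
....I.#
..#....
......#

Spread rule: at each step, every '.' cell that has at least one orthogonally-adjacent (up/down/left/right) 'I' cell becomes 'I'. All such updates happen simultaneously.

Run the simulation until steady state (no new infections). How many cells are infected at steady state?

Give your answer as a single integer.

Step 0 (initial): 1 infected
Step 1: +4 new -> 5 infected
Step 2: +6 new -> 11 infected
Step 3: +8 new -> 19 infected
Step 4: +6 new -> 25 infected
Step 5: +4 new -> 29 infected
Step 6: +2 new -> 31 infected
Step 7: +0 new -> 31 infected

Answer: 31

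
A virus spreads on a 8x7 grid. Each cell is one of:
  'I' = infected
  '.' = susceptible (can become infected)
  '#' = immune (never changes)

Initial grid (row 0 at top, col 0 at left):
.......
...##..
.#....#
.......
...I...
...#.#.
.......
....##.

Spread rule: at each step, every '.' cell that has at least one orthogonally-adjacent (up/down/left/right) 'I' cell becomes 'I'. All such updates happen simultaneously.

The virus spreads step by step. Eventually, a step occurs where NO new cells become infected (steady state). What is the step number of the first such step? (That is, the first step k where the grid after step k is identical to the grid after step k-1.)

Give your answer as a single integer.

Step 0 (initial): 1 infected
Step 1: +3 new -> 4 infected
Step 2: +7 new -> 11 infected
Step 3: +9 new -> 20 infected
Step 4: +10 new -> 30 infected
Step 5: +8 new -> 38 infected
Step 6: +7 new -> 45 infected
Step 7: +3 new -> 48 infected
Step 8: +0 new -> 48 infected

Answer: 8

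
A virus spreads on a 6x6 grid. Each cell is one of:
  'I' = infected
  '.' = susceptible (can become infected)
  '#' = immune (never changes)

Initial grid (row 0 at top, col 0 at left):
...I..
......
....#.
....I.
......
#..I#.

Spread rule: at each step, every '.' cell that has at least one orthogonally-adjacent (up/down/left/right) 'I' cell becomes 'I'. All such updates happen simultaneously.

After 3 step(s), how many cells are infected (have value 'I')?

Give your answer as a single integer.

Step 0 (initial): 3 infected
Step 1: +8 new -> 11 infected
Step 2: +10 new -> 21 infected
Step 3: +7 new -> 28 infected

Answer: 28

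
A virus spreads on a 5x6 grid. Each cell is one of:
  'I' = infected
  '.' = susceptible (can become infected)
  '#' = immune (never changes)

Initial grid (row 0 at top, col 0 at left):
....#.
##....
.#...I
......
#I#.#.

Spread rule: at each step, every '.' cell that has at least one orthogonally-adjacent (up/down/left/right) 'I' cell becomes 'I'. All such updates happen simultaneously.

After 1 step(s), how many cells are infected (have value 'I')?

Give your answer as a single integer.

Answer: 6

Derivation:
Step 0 (initial): 2 infected
Step 1: +4 new -> 6 infected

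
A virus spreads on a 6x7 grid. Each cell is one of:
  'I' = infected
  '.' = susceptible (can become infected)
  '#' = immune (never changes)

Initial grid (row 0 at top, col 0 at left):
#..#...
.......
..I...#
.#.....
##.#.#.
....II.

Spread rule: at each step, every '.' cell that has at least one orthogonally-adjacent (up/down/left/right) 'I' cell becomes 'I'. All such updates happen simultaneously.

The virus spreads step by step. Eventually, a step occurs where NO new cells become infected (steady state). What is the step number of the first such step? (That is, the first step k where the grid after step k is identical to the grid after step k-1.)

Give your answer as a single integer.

Step 0 (initial): 3 infected
Step 1: +7 new -> 10 infected
Step 2: +10 new -> 20 infected
Step 3: +8 new -> 28 infected
Step 4: +3 new -> 31 infected
Step 5: +2 new -> 33 infected
Step 6: +1 new -> 34 infected
Step 7: +0 new -> 34 infected

Answer: 7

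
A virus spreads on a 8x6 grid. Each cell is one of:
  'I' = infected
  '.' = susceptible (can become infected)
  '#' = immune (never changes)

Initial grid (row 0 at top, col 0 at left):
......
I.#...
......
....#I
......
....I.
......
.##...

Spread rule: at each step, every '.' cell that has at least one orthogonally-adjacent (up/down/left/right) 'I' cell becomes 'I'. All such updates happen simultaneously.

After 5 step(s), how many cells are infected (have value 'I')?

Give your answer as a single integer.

Answer: 43

Derivation:
Step 0 (initial): 3 infected
Step 1: +9 new -> 12 infected
Step 2: +10 new -> 22 infected
Step 3: +13 new -> 35 infected
Step 4: +7 new -> 42 infected
Step 5: +1 new -> 43 infected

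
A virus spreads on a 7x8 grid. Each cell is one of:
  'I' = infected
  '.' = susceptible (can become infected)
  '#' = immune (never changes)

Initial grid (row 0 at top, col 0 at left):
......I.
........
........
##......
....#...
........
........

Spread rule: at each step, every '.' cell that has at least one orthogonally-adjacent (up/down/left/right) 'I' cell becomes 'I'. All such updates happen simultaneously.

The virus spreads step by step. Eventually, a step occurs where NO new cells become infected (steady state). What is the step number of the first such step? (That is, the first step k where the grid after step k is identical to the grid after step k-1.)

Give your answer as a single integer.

Answer: 13

Derivation:
Step 0 (initial): 1 infected
Step 1: +3 new -> 4 infected
Step 2: +4 new -> 8 infected
Step 3: +5 new -> 13 infected
Step 4: +6 new -> 19 infected
Step 5: +7 new -> 26 infected
Step 6: +7 new -> 33 infected
Step 7: +7 new -> 40 infected
Step 8: +4 new -> 44 infected
Step 9: +3 new -> 47 infected
Step 10: +3 new -> 50 infected
Step 11: +2 new -> 52 infected
Step 12: +1 new -> 53 infected
Step 13: +0 new -> 53 infected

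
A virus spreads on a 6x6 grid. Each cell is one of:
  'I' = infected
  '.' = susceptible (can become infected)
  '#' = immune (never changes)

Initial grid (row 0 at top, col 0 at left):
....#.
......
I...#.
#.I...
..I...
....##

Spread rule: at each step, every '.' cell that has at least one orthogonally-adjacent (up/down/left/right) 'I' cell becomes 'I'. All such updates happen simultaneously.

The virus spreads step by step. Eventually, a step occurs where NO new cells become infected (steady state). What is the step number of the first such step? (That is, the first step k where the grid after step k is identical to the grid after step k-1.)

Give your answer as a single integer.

Answer: 7

Derivation:
Step 0 (initial): 3 infected
Step 1: +8 new -> 11 infected
Step 2: +9 new -> 20 infected
Step 3: +6 new -> 26 infected
Step 4: +3 new -> 29 infected
Step 5: +1 new -> 30 infected
Step 6: +1 new -> 31 infected
Step 7: +0 new -> 31 infected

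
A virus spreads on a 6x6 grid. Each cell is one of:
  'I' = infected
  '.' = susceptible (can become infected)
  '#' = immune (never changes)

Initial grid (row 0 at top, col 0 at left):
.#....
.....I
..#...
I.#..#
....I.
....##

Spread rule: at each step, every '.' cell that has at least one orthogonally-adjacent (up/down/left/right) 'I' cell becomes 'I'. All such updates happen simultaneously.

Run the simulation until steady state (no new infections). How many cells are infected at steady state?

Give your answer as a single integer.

Answer: 30

Derivation:
Step 0 (initial): 3 infected
Step 1: +9 new -> 12 infected
Step 2: +10 new -> 22 infected
Step 3: +7 new -> 29 infected
Step 4: +1 new -> 30 infected
Step 5: +0 new -> 30 infected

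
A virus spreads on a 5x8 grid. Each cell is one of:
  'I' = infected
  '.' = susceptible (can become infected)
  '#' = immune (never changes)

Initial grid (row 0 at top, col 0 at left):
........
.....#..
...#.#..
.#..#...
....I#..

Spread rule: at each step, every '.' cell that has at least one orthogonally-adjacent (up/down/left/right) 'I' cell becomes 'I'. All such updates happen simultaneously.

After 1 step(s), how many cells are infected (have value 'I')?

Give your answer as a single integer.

Step 0 (initial): 1 infected
Step 1: +1 new -> 2 infected

Answer: 2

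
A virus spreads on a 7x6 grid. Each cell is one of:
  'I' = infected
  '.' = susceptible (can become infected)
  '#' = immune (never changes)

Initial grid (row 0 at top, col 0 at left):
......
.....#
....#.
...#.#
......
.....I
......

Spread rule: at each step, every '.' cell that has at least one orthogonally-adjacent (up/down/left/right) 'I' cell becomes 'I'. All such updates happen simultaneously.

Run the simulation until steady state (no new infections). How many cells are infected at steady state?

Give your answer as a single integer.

Answer: 37

Derivation:
Step 0 (initial): 1 infected
Step 1: +3 new -> 4 infected
Step 2: +3 new -> 7 infected
Step 3: +4 new -> 11 infected
Step 4: +3 new -> 14 infected
Step 5: +4 new -> 18 infected
Step 6: +4 new -> 22 infected
Step 7: +4 new -> 26 infected
Step 8: +4 new -> 30 infected
Step 9: +4 new -> 34 infected
Step 10: +2 new -> 36 infected
Step 11: +1 new -> 37 infected
Step 12: +0 new -> 37 infected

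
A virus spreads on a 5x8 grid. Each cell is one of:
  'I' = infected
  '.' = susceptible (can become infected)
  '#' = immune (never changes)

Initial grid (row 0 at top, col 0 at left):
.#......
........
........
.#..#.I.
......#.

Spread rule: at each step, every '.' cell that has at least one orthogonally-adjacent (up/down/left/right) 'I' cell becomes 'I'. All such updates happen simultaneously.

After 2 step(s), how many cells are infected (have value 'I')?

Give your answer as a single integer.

Step 0 (initial): 1 infected
Step 1: +3 new -> 4 infected
Step 2: +5 new -> 9 infected

Answer: 9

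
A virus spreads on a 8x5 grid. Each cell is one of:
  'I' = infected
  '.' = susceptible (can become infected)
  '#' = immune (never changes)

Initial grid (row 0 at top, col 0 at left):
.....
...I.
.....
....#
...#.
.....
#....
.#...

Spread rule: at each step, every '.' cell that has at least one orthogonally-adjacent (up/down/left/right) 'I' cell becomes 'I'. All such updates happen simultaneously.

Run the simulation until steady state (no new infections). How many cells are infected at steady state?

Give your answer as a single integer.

Step 0 (initial): 1 infected
Step 1: +4 new -> 5 infected
Step 2: +6 new -> 11 infected
Step 3: +4 new -> 15 infected
Step 4: +4 new -> 19 infected
Step 5: +3 new -> 22 infected
Step 6: +4 new -> 26 infected
Step 7: +5 new -> 31 infected
Step 8: +3 new -> 34 infected
Step 9: +1 new -> 35 infected
Step 10: +0 new -> 35 infected

Answer: 35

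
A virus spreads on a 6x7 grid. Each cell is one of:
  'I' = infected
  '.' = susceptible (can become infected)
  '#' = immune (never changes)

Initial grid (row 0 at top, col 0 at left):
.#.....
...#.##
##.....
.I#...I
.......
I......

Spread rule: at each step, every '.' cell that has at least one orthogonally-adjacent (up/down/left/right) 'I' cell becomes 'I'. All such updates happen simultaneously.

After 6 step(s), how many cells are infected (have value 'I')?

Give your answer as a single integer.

Step 0 (initial): 3 infected
Step 1: +7 new -> 10 infected
Step 2: +6 new -> 16 infected
Step 3: +6 new -> 22 infected
Step 4: +3 new -> 25 infected
Step 5: +2 new -> 27 infected
Step 6: +3 new -> 30 infected

Answer: 30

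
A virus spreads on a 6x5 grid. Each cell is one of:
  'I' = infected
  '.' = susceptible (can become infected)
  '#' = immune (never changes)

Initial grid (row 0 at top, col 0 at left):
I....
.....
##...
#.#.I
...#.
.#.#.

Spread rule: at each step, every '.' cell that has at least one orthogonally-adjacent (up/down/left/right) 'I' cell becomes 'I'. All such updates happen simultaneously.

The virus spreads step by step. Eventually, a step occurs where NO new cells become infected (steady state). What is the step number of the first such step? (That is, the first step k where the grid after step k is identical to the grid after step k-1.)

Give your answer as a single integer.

Step 0 (initial): 2 infected
Step 1: +5 new -> 7 infected
Step 2: +5 new -> 12 infected
Step 3: +5 new -> 17 infected
Step 4: +0 new -> 17 infected

Answer: 4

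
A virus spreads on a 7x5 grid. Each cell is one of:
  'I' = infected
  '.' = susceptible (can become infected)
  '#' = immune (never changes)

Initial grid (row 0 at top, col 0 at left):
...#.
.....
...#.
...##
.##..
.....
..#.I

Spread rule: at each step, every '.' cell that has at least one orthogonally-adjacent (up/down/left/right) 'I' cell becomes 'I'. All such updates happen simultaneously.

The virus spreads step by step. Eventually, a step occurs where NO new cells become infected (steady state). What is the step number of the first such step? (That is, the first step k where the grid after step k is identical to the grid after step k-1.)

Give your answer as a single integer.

Answer: 15

Derivation:
Step 0 (initial): 1 infected
Step 1: +2 new -> 3 infected
Step 2: +2 new -> 5 infected
Step 3: +2 new -> 7 infected
Step 4: +1 new -> 8 infected
Step 5: +2 new -> 10 infected
Step 6: +2 new -> 12 infected
Step 7: +1 new -> 13 infected
Step 8: +2 new -> 15 infected
Step 9: +3 new -> 18 infected
Step 10: +3 new -> 21 infected
Step 11: +2 new -> 23 infected
Step 12: +2 new -> 25 infected
Step 13: +1 new -> 26 infected
Step 14: +2 new -> 28 infected
Step 15: +0 new -> 28 infected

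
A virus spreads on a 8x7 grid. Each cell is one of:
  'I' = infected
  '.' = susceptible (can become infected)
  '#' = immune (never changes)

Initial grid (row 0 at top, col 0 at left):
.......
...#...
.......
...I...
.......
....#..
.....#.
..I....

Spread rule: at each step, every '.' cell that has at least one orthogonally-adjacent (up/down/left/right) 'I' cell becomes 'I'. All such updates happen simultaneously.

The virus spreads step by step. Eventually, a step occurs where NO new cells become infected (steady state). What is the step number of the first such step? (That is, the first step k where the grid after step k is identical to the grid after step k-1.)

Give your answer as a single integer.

Step 0 (initial): 2 infected
Step 1: +7 new -> 9 infected
Step 2: +12 new -> 21 infected
Step 3: +12 new -> 33 infected
Step 4: +11 new -> 44 infected
Step 5: +7 new -> 51 infected
Step 6: +2 new -> 53 infected
Step 7: +0 new -> 53 infected

Answer: 7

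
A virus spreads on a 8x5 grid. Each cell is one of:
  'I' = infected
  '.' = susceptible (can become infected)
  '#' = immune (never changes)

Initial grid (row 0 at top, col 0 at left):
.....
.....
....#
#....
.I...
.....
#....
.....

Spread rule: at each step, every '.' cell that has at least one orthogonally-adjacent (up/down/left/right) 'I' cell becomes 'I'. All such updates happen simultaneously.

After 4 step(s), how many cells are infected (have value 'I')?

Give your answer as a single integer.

Answer: 28

Derivation:
Step 0 (initial): 1 infected
Step 1: +4 new -> 5 infected
Step 2: +6 new -> 11 infected
Step 3: +8 new -> 19 infected
Step 4: +9 new -> 28 infected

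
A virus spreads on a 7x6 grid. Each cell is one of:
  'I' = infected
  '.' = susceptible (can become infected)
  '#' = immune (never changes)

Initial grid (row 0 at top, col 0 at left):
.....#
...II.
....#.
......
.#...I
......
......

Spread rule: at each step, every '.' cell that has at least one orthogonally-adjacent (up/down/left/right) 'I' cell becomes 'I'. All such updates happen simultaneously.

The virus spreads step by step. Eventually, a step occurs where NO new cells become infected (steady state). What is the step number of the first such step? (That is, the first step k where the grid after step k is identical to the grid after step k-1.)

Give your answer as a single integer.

Step 0 (initial): 3 infected
Step 1: +8 new -> 11 infected
Step 2: +9 new -> 20 infected
Step 3: +7 new -> 27 infected
Step 4: +5 new -> 32 infected
Step 5: +3 new -> 35 infected
Step 6: +3 new -> 38 infected
Step 7: +1 new -> 39 infected
Step 8: +0 new -> 39 infected

Answer: 8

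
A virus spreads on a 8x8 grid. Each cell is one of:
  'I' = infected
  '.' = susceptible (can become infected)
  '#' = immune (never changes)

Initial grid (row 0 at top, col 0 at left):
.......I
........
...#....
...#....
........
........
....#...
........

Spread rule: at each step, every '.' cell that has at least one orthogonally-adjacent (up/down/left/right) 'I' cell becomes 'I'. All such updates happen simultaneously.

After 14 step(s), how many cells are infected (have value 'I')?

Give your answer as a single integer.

Step 0 (initial): 1 infected
Step 1: +2 new -> 3 infected
Step 2: +3 new -> 6 infected
Step 3: +4 new -> 10 infected
Step 4: +5 new -> 15 infected
Step 5: +6 new -> 21 infected
Step 6: +6 new -> 27 infected
Step 7: +7 new -> 34 infected
Step 8: +7 new -> 41 infected
Step 9: +5 new -> 46 infected
Step 10: +5 new -> 51 infected
Step 11: +4 new -> 55 infected
Step 12: +3 new -> 58 infected
Step 13: +2 new -> 60 infected
Step 14: +1 new -> 61 infected

Answer: 61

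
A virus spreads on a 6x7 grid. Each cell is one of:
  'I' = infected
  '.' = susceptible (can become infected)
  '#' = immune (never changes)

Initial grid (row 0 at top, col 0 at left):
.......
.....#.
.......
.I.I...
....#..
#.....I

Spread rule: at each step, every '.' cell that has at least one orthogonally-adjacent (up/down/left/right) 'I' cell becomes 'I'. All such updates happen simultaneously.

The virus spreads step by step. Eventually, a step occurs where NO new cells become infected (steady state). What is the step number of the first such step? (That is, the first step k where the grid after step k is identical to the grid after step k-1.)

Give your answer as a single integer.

Answer: 6

Derivation:
Step 0 (initial): 3 infected
Step 1: +9 new -> 12 infected
Step 2: +13 new -> 25 infected
Step 3: +8 new -> 33 infected
Step 4: +4 new -> 37 infected
Step 5: +2 new -> 39 infected
Step 6: +0 new -> 39 infected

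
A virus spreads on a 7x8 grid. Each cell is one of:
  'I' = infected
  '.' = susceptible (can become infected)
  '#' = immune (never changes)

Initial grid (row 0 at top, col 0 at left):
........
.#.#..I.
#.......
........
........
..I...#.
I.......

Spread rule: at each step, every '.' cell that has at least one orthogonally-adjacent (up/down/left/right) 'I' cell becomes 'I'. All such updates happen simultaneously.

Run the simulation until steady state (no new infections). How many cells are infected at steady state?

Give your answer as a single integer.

Answer: 52

Derivation:
Step 0 (initial): 3 infected
Step 1: +10 new -> 13 infected
Step 2: +12 new -> 25 infected
Step 3: +12 new -> 37 infected
Step 4: +8 new -> 45 infected
Step 5: +3 new -> 48 infected
Step 6: +2 new -> 50 infected
Step 7: +1 new -> 51 infected
Step 8: +1 new -> 52 infected
Step 9: +0 new -> 52 infected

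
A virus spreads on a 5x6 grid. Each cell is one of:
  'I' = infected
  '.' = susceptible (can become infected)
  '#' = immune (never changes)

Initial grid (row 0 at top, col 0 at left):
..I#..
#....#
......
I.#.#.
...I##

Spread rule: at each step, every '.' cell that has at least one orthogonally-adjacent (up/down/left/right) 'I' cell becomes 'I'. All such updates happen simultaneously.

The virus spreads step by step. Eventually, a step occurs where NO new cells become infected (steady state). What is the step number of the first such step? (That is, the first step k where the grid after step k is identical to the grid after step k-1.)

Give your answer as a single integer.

Answer: 6

Derivation:
Step 0 (initial): 3 infected
Step 1: +7 new -> 10 infected
Step 2: +7 new -> 17 infected
Step 3: +2 new -> 19 infected
Step 4: +2 new -> 21 infected
Step 5: +2 new -> 23 infected
Step 6: +0 new -> 23 infected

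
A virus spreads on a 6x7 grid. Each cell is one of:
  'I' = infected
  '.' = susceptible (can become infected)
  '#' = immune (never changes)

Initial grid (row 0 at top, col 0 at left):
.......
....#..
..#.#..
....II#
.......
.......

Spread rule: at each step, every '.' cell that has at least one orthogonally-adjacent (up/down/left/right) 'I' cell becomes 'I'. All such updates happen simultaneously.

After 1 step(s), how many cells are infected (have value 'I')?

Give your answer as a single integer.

Answer: 6

Derivation:
Step 0 (initial): 2 infected
Step 1: +4 new -> 6 infected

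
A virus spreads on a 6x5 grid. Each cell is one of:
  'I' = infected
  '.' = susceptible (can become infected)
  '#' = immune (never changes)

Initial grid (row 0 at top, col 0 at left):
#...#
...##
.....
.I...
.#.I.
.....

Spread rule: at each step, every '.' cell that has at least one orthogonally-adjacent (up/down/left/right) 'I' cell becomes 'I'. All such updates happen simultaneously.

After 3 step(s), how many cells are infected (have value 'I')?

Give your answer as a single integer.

Step 0 (initial): 2 infected
Step 1: +7 new -> 9 infected
Step 2: +8 new -> 17 infected
Step 3: +6 new -> 23 infected

Answer: 23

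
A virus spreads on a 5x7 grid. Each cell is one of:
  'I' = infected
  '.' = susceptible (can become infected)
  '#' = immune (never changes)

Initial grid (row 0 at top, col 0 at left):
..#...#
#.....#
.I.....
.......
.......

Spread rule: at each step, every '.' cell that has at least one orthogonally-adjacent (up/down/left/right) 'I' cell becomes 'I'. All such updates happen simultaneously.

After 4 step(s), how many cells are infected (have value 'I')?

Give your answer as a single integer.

Step 0 (initial): 1 infected
Step 1: +4 new -> 5 infected
Step 2: +6 new -> 11 infected
Step 3: +6 new -> 17 infected
Step 4: +5 new -> 22 infected

Answer: 22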